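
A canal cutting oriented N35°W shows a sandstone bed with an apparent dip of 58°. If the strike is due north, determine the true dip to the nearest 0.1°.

70.3°

The section is 35° from the strike.
tan(true dip) = tan 58° / sin 35° = 2.7901
true dip = arctan 2.7901 = 70.28°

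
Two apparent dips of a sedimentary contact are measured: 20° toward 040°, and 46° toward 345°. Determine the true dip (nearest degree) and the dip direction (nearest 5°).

The two traces are lines in the plane: v₁ = (sin 40°·cos 20°, cos 40°·cos 20°, −sin 20°), v₂ = (sin 345°·cos 46°, cos 345°·cos 46°, −sin 46°).
The plane normal is n = v₁ × v₂ ∝ (-0.288, 0.496, 0.535).
Dip δ = arctan(|n_h|/n_z) = arctan(0.574/0.535) = 47.0°.
Dip direction = atan2(-0.288, 0.496) = 330° (azimuth of n's horizontal projection).

true dip 47°, dip direction 330°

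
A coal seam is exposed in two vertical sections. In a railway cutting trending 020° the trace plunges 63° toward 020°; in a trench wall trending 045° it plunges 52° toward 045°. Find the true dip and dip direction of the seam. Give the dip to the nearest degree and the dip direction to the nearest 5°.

true dip 66°, dip direction 350°

Represent each trace as a vector plunging at its apparent dip toward its trend (east-north-up frame): v₁ = (0.155, 0.427, -0.891), v₂ = (0.435, 0.435, -0.788).
The plane normal is n = v₁ × v₂ ∝ (-0.052, 0.266, 0.118).
True dip = arccos(n_z / |n|) = arccos(0.4002) = 66.4°.
Dip direction = atan2(-0.052, 0.266) = 349° (azimuth of n's horizontal projection).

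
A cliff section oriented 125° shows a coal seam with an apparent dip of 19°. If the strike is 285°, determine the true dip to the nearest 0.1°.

45.2°

The section is 20° from the strike.
tan δ = tan α / sin β = tan 19° / sin 20° = 0.3443 / 0.3420 = 1.0067
δ = arctan(1.0067) = 45.19°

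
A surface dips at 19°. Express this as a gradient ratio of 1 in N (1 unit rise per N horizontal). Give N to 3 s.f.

1 : N means tan θ = 1/N, so N = 1/tan 19° = 1/0.3443

1 in 2.90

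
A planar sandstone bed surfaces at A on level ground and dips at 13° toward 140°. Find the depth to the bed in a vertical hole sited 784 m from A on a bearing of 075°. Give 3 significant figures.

76.5 m

The hole lies 65° from the dip direction, so the down-dip offset is 784 × cos 65° = 331.33 m.
Depth = down-dip offset × tan(dip) = 331.33 × tan 13° = 331.33 × 0.2309
Depth = 76.49 m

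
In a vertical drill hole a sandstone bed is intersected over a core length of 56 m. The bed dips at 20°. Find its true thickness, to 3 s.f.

52.6 m

True thickness t = h · cos(dip) = 56 × cos 20°
t = 56 × 0.9397 = 52.623 m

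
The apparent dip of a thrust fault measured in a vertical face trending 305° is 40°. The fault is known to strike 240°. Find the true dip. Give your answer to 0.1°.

42.8°

β = acute angle between strike 240° and section 305° = 65°.
tan(true dip) = tan 40° / sin 65° = 0.9258
δ = arctan(0.9258) = 42.79°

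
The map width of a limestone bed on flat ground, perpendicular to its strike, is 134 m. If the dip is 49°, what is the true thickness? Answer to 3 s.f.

101 m

True thickness t = w · sin(dip) = 134 × sin 49°
t = 134 × 0.7547 = 101.131 m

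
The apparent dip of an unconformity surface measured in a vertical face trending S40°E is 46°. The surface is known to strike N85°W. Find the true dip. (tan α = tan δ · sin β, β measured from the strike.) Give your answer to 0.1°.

55.7°

The section is 45° from the strike.
tan δ = tan α / sin β = tan 46° / sin 45° = 1.0355 / 0.7071 = 1.4645
true dip = arctan 1.4645 = 55.67°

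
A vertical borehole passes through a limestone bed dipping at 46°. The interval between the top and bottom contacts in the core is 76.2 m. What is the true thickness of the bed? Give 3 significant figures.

True thickness t = h · cos(dip) = 76.2 × cos 46°
t = 76.2 × 0.6947 = 52.933 m

52.9 m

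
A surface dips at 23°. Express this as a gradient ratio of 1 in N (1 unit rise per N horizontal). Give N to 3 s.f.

1 in 2.36

1 : N means tan θ = 1/N, so N = 1/tan 23° = 1/0.4245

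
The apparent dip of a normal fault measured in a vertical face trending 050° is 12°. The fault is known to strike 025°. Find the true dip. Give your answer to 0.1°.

The section is 25° from the strike.
tan δ = tan α / sin β = tan 12° / sin 25° = 0.2126 / 0.4226 = 0.5030
δ = arctan(0.5030) = 26.70°

26.7°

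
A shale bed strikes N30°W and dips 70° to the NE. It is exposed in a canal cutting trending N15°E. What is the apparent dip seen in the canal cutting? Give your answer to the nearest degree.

The section lies 45° from the strike.
tan(apparent dip) = tan 70° · sin 45° = 1.9428
α = arctan(1.9428) = 62.76°

63°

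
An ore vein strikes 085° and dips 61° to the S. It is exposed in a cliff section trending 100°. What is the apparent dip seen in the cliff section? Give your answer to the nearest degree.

25°

The section lies 15° from the strike.
tan α = tan 61° × sin 15° = 1.8040 × 0.2588 = 0.4669
α = arctan(0.4669) = 25.03°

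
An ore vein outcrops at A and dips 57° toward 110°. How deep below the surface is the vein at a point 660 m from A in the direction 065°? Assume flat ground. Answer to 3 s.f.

The hole lies 45° from the dip direction, so the down-dip offset is 660 × cos 45° = 466.69 m.
Depth = down-dip offset × tan(dip) = 466.69 × tan 57° = 466.69 × 1.5399
Depth = 718.64 m

719 m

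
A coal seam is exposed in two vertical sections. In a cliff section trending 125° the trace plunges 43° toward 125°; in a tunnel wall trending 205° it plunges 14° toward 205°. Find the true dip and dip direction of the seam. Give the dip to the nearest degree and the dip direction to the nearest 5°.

true dip 43°, dip direction 130°

Represent each trace as a vector plunging at its apparent dip toward its trend (east-north-up frame): v₁ = (0.599, -0.419, -0.682), v₂ = (-0.410, -0.879, -0.242).
The plane normal is n = v₁ × v₂ ∝ (0.498, -0.425, 0.699).
tan δ = √(n_x²+n_y²)/n_z = 0.655/0.699, so δ = 43.1°.
The horizontal component of n points toward azimuth atan2(n_x, n_y) = 130°, the dip direction.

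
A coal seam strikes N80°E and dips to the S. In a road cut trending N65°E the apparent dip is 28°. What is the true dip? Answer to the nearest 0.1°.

β = acute angle between strike N80°E and section N65°E = 15°.
tan δ = tan α / sin β = tan 28° / sin 15° = 0.5317 / 0.2588 = 2.0544
true dip = arctan 2.0544 = 64.04°

64.0°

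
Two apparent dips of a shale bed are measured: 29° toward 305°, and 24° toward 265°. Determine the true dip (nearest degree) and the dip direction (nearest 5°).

true dip 29°, dip direction 300°

Each apparent-dip line lies in the plane. As unit vectors (x east, y north, z up), v₁ plunges 29°→305° and v₂ plunges 24°→265°.
n = v₁ × v₂ = (-0.243, 0.150, 0.514) (taken with n_z > 0).
Dip δ = arctan(|n_h|/n_z) = arctan(0.285/0.514) = 29.0°.
The horizontal component of n points toward azimuth atan2(n_x, n_y) = 302°, the dip direction.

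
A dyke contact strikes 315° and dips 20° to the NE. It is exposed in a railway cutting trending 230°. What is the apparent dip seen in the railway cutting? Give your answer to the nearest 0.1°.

19.9°

The section lies 85° from the strike.
tan(apparent dip) = tan 20° · sin 85° = 0.3626
α = arctan(0.3626) = 19.93°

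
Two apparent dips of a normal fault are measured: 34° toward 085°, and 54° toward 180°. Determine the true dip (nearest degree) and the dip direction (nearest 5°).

The two traces are lines in the plane: v₁ = (sin 85°·cos 34°, cos 85°·cos 34°, −sin 34°), v₂ = (sin 180°·cos 54°, cos 180°·cos 54°, −sin 54°).
n = v₁ × v₂ = (0.387, -0.668, 0.485) (taken with n_z > 0).
Dip δ = arctan(|n_h|/n_z) = arctan(0.772/0.485) = 57.8°.
Dip direction = azimuth of (n_x, n_y) = atan2(0.387, -0.668) = 150°.

true dip 58°, dip direction 150°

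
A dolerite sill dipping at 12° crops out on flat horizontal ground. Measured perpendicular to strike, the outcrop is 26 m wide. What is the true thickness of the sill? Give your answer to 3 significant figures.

5.41 m

True thickness t = w · sin(dip) = 26 × sin 12°
t = 26 × 0.2079 = 5.406 m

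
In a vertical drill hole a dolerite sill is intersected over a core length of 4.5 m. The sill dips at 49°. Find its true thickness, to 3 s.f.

2.95 m

True thickness t = h · cos(dip) = 4.5 × cos 49°
t = 4.5 × 0.6561 = 2.952 m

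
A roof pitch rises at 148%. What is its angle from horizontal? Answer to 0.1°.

56.0°

tan θ = 148/100 = 1.4800
θ = arctan(1.4800) = 55.95°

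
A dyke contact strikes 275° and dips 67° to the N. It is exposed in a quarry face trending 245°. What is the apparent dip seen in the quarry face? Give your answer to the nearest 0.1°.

49.7°

The strike is 275° and the section trends 245°; the acute angle between them is β = 30°.
tan α = tan 67° × sin 30° = 2.3559 × 0.5000 = 1.1779
apparent dip = arctan 1.1779 = 49.67°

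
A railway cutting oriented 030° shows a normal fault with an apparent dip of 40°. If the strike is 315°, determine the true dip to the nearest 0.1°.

41.0°

The section is 75° from the strike.
tan δ = tan α / sin β = tan 40° / sin 75° = 0.8391 / 0.9659 = 0.8687
true dip = arctan 0.8687 = 40.98°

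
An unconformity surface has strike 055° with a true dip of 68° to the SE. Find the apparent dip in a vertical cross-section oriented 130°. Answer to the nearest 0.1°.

The section lies 75° from the strike.
tan α = tan 68° × sin 75° = 2.4751 × 0.9659 = 2.3908
α = arctan(2.3908) = 67.30°

67.3°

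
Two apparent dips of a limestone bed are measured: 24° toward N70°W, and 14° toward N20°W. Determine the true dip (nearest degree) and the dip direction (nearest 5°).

true dip 24°, dip direction 285°

The two traces are lines in the plane: v₁ = (sin 290°·cos 24°, cos 290°·cos 24°, −sin 24°), v₂ = (sin 340°·cos 14°, cos 340°·cos 14°, −sin 14°).
n = v₁ × v₂ = (-0.295, 0.073, 0.679) (taken with n_z > 0).
tan δ = √(n_x²+n_y²)/n_z = 0.304/0.679, so δ = 24.1°.
Dip direction = atan2(-0.295, 0.073) = 284° (azimuth of n's horizontal projection).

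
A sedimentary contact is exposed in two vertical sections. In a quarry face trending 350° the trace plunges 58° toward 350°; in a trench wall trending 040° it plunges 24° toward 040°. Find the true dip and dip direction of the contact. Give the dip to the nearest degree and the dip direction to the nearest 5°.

true dip 61°, dip direction 325°

Represent each trace as a vector plunging at its apparent dip toward its trend (east-north-up frame): v₁ = (-0.092, 0.522, -0.848), v₂ = (0.587, 0.700, -0.407).
Cross product v₁ × v₂ gives the pole to the plane: n ∝ (-0.381, 0.535, 0.371).
tan δ = √(n_x²+n_y²)/n_z = 0.657/0.371, so δ = 60.6°.
Dip direction = azimuth of (n_x, n_y) = atan2(-0.381, 0.535) = 325°.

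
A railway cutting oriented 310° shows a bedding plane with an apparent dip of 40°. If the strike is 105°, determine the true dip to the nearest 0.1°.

63.3°

The section is 25° from the strike.
tan(true dip) = tan 40° / sin 25° = 1.9855
true dip = arctan 1.9855 = 63.27°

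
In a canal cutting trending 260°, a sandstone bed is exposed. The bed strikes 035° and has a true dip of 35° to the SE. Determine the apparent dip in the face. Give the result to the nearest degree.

26°

Angle between strike (035°) and section (260°): β = 45°.
tan(apparent dip) = tan 35° · sin 45° = 0.4951
apparent dip = arctan 0.4951 = 26.34°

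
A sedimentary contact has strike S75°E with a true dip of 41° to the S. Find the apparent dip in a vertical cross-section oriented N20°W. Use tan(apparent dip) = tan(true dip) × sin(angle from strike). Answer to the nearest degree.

Angle between strike (S75°E) and section (N20°W): β = 55°.
tan(apparent dip) = tan 41° · sin 55° = 0.7121
α = arctan(0.7121) = 35.45°

35°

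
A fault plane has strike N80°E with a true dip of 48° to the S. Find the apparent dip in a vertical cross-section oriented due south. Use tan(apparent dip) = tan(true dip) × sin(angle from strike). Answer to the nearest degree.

The strike is N80°E and the section trends due south; the acute angle between them is β = 80°.
tan(apparent dip) = tan 48° · sin 80° = 1.0937
α = arctan(1.0937) = 47.56°

48°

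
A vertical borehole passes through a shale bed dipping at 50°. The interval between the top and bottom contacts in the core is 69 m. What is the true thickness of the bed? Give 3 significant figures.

44.4 m

True thickness t = h · cos(dip) = 69 × cos 50°
t = 69 × 0.6428 = 44.352 m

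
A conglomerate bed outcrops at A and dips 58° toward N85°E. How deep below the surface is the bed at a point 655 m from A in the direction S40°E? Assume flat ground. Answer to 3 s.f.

The hole lies 55° from the dip direction, so the down-dip offset is 655 × cos 55° = 375.69 m.
Depth = down-dip offset × tan(dip) = 375.69 × tan 58° = 375.69 × 1.6003
Depth = 601.23 m

601 m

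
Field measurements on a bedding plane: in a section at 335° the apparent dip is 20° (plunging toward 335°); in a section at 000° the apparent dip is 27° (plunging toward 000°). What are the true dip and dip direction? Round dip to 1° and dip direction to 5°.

true dip 29°, dip direction 025°

The two traces are lines in the plane: v₁ = (sin 335°·cos 20°, cos 335°·cos 20°, −sin 20°), v₂ = (sin 0°·cos 27°, cos 0°·cos 27°, −sin 27°).
Cross product v₁ × v₂ gives the pole to the plane: n ∝ (0.082, 0.180, 0.354).
Dip δ = arctan(|n_h|/n_z) = arctan(0.198/0.354) = 29.2°.
Dip direction = azimuth of (n_x, n_y) = atan2(0.082, 0.180) = 24°.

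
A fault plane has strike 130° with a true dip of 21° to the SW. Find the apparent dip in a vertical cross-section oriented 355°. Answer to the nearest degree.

15°

Angle between strike (130°) and section (355°): β = 45°.
tan(apparent dip) = tan 21° · sin 45° = 0.2714
apparent dip = arctan 0.2714 = 15.19°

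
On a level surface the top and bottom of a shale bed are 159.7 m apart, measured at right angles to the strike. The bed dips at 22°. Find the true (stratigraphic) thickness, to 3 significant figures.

59.8 m

True thickness t = w · sin(dip) = 159.7 × sin 22°
t = 159.7 × 0.3746 = 59.825 m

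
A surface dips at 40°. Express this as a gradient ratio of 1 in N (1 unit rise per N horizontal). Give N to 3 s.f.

1 : N means tan θ = 1/N, so N = 1/tan 40° = 1/0.8391

1 in 1.19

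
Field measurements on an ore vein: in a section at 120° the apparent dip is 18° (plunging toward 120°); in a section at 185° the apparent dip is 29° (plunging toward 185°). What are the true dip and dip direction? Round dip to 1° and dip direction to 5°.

Each apparent-dip line lies in the plane. As unit vectors (x east, y north, z up), v₁ plunges 18°→120° and v₂ plunges 29°→185°.
Cross product v₁ × v₂ gives the pole to the plane: n ∝ (0.039, -0.423, 0.754).
tan δ = √(n_x²+n_y²)/n_z = 0.425/0.754, so δ = 29.4°.
The horizontal component of n points toward azimuth atan2(n_x, n_y) = 175°, the dip direction.

true dip 29°, dip direction 175°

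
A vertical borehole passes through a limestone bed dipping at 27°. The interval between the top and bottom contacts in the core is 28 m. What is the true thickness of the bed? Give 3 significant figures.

24.9 m

True thickness t = h · cos(dip) = 28 × cos 27°
t = 28 × 0.8910 = 24.948 m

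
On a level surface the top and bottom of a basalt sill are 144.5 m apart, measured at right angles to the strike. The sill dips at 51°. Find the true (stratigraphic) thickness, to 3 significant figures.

112 m

True thickness t = w · sin(dip) = 144.5 × sin 51°
t = 144.5 × 0.7771 = 112.298 m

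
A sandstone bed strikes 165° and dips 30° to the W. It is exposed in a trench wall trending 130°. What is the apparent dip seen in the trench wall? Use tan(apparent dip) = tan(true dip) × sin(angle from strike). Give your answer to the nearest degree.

The strike is 165° and the section trends 130°; the acute angle between them is β = 35°.
tan(apparent dip) = tan 30° · sin 35° = 0.3312
α = arctan(0.3312) = 18.32°

18°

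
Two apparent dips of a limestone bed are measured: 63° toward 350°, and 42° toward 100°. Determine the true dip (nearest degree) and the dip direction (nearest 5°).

Represent each trace as a vector plunging at its apparent dip toward its trend (east-north-up frame): v₁ = (-0.079, 0.447, -0.891), v₂ = (0.732, -0.129, -0.669).
The plane normal is n = v₁ × v₂ ∝ (0.414, 0.705, 0.317).
True dip = arccos(n_z / |n|) = arccos(0.3616) = 68.8°.
Dip direction = atan2(0.414, 0.705) = 30° (azimuth of n's horizontal projection).

true dip 69°, dip direction 030°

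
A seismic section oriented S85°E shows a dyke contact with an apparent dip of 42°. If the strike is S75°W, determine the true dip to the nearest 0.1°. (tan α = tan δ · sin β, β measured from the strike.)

69.2°

β = acute angle between strike S75°W and section S85°E = 20°.
tan(true dip) = tan 42° / sin 20° = 2.6326
true dip = arctan 2.6326 = 69.20°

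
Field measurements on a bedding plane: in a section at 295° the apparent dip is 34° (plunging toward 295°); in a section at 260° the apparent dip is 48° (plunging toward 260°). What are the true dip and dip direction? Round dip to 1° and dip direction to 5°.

true dip 50°, dip direction 240°

The two traces are lines in the plane: v₁ = (sin 295°·cos 34°, cos 295°·cos 34°, −sin 34°), v₂ = (sin 260°·cos 48°, cos 260°·cos 48°, −sin 48°).
Cross product v₁ × v₂ gives the pole to the plane: n ∝ (-0.325, -0.190, 0.318).
True dip = arccos(n_z / |n|) = arccos(0.6453) = 49.8°.
Dip direction = azimuth of (n_x, n_y) = atan2(-0.325, -0.190) = 240°.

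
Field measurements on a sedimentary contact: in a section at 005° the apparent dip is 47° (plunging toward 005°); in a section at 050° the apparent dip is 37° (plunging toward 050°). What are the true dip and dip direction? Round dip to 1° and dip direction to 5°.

Represent each trace as a vector plunging at its apparent dip toward its trend (east-north-up frame): v₁ = (0.059, 0.679, -0.731), v₂ = (0.612, 0.513, -0.602).
n = v₁ × v₂ = (0.033, 0.412, 0.385) (taken with n_z > 0).
tan δ = √(n_x²+n_y²)/n_z = 0.413/0.385, so δ = 47.0°.
Dip direction = atan2(0.033, 0.412) = 5° (azimuth of n's horizontal projection).

true dip 47°, dip direction 005°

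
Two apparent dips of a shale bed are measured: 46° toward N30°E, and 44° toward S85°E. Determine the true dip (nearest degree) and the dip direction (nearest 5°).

Each apparent-dip line lies in the plane. As unit vectors (x east, y north, z up), v₁ plunges 46°→N30°E and v₂ plunges 44°→S85°E.
n = v₁ × v₂ = (0.463, 0.274, 0.453) (taken with n_z > 0).
True dip = arccos(n_z / |n|) = arccos(0.6439) = 49.9°.
Dip direction = atan2(0.463, 0.274) = 59° (azimuth of n's horizontal projection).

true dip 50°, dip direction 060°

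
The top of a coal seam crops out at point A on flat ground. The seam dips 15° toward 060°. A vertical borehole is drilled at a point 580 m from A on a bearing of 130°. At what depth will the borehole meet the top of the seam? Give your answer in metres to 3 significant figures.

53.2 m

The hole lies 70° from the dip direction, so the down-dip offset is 580 × cos 70° = 198.37 m.
Depth = down-dip offset × tan(dip) = 198.37 × tan 15° = 198.37 × 0.2679
Depth = 53.15 m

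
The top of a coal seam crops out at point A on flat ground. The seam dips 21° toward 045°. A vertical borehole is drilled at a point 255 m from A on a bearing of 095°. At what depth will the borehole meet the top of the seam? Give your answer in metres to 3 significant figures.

The hole lies 50° from the dip direction, so the down-dip offset is 255 × cos 50° = 163.91 m.
Depth = down-dip offset × tan(dip) = 163.91 × tan 21° = 163.91 × 0.3839
Depth = 62.92 m

62.9 m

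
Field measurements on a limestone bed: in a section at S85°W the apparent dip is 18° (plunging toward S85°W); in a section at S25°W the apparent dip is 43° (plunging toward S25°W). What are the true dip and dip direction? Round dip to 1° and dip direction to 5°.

true dip 43°, dip direction 195°

The two traces are lines in the plane: v₁ = (sin 265°·cos 18°, cos 265°·cos 18°, −sin 18°), v₂ = (sin 205°·cos 43°, cos 205°·cos 43°, −sin 43°).
n = v₁ × v₂ = (-0.148, -0.551, 0.602) (taken with n_z > 0).
Dip δ = arctan(|n_h|/n_z) = arctan(0.570/0.602) = 43.4°.
Dip direction = azimuth of (n_x, n_y) = atan2(-0.148, -0.551) = 195°.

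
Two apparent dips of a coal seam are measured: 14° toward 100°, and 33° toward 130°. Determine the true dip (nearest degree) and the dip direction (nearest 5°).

true dip 42°, dip direction 175°

Represent each trace as a vector plunging at its apparent dip toward its trend (east-north-up frame): v₁ = (0.956, -0.168, -0.242), v₂ = (0.642, -0.539, -0.545).
n = v₁ × v₂ = (0.039, -0.365, 0.407) (taken with n_z > 0).
True dip = arccos(n_z / |n|) = arccos(0.7425) = 42.1°.
The horizontal component of n points toward azimuth atan2(n_x, n_y) = 174°, the dip direction.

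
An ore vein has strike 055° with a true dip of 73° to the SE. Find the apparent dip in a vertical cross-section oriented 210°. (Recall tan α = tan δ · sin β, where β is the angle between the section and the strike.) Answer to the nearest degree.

Angle between strike (055°) and section (210°): β = 25°.
tan α = tan 73° × sin 25° = 3.2709 × 0.4226 = 1.3823
apparent dip = arctan 1.3823 = 54.12°

54°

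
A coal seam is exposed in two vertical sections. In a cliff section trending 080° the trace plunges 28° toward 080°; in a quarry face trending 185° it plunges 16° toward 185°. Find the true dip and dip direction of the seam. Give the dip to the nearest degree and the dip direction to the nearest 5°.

The two traces are lines in the plane: v₁ = (sin 80°·cos 28°, cos 80°·cos 28°, −sin 28°), v₂ = (sin 185°·cos 16°, cos 185°·cos 16°, −sin 16°).
n = v₁ × v₂ = (0.492, -0.279, 0.820) (taken with n_z > 0).
Dip δ = arctan(|n_h|/n_z) = arctan(0.565/0.820) = 34.6°.
The horizontal component of n points toward azimuth atan2(n_x, n_y) = 120°, the dip direction.

true dip 35°, dip direction 120°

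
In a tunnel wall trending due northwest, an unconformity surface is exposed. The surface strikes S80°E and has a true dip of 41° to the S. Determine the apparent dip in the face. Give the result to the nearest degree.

Angle between strike (S80°E) and section (due northwest): β = 35°.
tan α = tan 41° × sin 35° = 0.8693 × 0.5736 = 0.4986
α = arctan(0.4986) = 26.50°

27°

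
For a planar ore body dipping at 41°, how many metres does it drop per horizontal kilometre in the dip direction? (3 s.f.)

869 m

drop per km = 1000 × tan 41° = 1000 × 0.8693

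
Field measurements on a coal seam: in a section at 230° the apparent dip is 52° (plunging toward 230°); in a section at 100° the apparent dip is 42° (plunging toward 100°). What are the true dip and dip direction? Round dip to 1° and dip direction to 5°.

true dip 69°, dip direction 170°

Represent each trace as a vector plunging at its apparent dip toward its trend (east-north-up frame): v₁ = (-0.472, -0.396, -0.788), v₂ = (0.732, -0.129, -0.669).
n = v₁ × v₂ = (0.163, -0.892, 0.350) (taken with n_z > 0).
True dip = arccos(n_z / |n|) = arccos(0.3604) = 68.9°.
The horizontal component of n points toward azimuth atan2(n_x, n_y) = 170°, the dip direction.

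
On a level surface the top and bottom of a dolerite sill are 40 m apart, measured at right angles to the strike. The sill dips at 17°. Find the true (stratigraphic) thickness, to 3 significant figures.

True thickness t = w · sin(dip) = 40 × sin 17°
t = 40 × 0.2924 = 11.695 m

11.7 m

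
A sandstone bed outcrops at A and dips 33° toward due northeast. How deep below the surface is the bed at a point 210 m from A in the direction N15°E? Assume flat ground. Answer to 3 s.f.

118 m

The hole lies 30° from the dip direction, so the down-dip offset is 210 × cos 30° = 181.87 m.
Depth = down-dip offset × tan(dip) = 181.87 × tan 33° = 181.87 × 0.6494
Depth = 118.10 m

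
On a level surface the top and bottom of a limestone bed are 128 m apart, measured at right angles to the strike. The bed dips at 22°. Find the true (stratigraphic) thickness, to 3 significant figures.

47.9 m

True thickness t = w · sin(dip) = 128 × sin 22°
t = 128 × 0.3746 = 47.950 m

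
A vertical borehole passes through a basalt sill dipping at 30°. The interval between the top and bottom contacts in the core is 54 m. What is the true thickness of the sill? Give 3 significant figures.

True thickness t = h · cos(dip) = 54 × cos 30°
t = 54 × 0.8660 = 46.765 m

46.8 m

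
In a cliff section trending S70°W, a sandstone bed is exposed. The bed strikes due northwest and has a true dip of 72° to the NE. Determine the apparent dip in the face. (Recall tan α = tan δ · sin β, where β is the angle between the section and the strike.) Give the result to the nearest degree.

Angle between strike (due northwest) and section (S70°W): β = 65°.
tan α = tan 72° × sin 65° = 3.0777 × 0.9063 = 2.7893
α = arctan(2.7893) = 70.28°

70°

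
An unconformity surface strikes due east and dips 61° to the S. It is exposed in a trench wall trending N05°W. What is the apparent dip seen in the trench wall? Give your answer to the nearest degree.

Angle between strike (due east) and section (N05°W): β = 85°.
tan α = tan 61° × sin 85° = 1.8040 × 0.9962 = 1.7972
apparent dip = arctan 1.7972 = 60.91°

61°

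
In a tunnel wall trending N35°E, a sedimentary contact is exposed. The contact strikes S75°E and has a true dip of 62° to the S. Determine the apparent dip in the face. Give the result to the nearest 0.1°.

60.5°

The strike is S75°E and the section trends N35°E; the acute angle between them is β = 70°.
tan(apparent dip) = tan 62° · sin 70° = 1.7673
apparent dip = arctan 1.7673 = 60.50°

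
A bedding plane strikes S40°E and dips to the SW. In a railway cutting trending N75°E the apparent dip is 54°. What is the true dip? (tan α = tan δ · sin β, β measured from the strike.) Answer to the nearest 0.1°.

The section is 65° from the strike.
tan δ = tan α / sin β = tan 54° / sin 65° = 1.3764 / 0.9063 = 1.5187
δ = arctan(1.5187) = 56.64°

56.6°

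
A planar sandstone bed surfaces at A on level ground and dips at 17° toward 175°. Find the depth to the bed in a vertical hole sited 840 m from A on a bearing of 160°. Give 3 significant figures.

The hole lies 15° from the dip direction, so the down-dip offset is 840 × cos 15° = 811.38 m.
Depth = down-dip offset × tan(dip) = 811.38 × tan 17° = 811.38 × 0.3057
Depth = 248.06 m

248 m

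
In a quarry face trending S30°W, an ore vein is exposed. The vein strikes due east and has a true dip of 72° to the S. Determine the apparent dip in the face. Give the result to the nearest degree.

69°

The strike is due east and the section trends S30°W; the acute angle between them is β = 60°.
tan(apparent dip) = tan 72° · sin 60° = 2.6654
apparent dip = arctan 2.6654 = 69.43°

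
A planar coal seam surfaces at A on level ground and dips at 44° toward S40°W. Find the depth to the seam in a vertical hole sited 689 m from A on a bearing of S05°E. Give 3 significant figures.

470 m

The hole lies 45° from the dip direction, so the down-dip offset is 689 × cos 45° = 487.20 m.
Depth = down-dip offset × tan(dip) = 487.20 × tan 44° = 487.20 × 0.9657
Depth = 470.48 m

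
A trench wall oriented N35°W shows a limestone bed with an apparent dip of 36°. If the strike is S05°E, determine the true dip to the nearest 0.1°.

55.5°

β = acute angle between strike S05°E and section N35°W = 30°.
tan δ = tan α / sin β = tan 36° / sin 30° = 0.7265 / 0.5000 = 1.4531
δ = arctan(1.4531) = 55.46°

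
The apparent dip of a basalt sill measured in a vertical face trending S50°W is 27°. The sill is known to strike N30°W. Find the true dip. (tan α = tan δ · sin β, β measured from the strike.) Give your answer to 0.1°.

β = acute angle between strike N30°W and section S50°W = 80°.
tan δ = tan α / sin β = tan 27° / sin 80° = 0.5095 / 0.9848 = 0.5174
δ = arctan(0.5174) = 27.36°

27.4°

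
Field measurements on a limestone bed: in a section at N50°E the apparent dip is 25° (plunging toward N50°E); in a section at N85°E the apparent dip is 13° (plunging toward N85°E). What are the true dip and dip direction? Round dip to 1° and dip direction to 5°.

true dip 28°, dip direction 020°

The two traces are lines in the plane: v₁ = (sin 50°·cos 25°, cos 50°·cos 25°, −sin 25°), v₂ = (sin 85°·cos 13°, cos 85°·cos 13°, −sin 13°).
The plane normal is n = v₁ × v₂ ∝ (0.095, 0.254, 0.507).
tan δ = √(n_x²+n_y²)/n_z = 0.271/0.507, so δ = 28.2°.
Dip direction = atan2(0.095, 0.254) = 21° (azimuth of n's horizontal projection).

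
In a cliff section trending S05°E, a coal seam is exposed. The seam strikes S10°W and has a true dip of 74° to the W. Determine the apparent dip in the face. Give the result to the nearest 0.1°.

The strike is S10°W and the section trends S05°E; the acute angle between them is β = 15°.
tan α = tan 74° × sin 15° = 3.4874 × 0.2588 = 0.9026
apparent dip = arctan 0.9026 = 42.07°

42.1°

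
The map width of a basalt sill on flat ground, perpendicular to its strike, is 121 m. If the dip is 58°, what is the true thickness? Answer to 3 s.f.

103 m

True thickness t = w · sin(dip) = 121 × sin 58°
t = 121 × 0.8480 = 102.614 m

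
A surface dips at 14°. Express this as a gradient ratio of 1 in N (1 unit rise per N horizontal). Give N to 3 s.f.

1 : N means tan θ = 1/N, so N = 1/tan 14° = 1/0.2493

1 in 4.01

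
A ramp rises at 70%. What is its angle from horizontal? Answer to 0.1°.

35.0°

tan θ = 70/100 = 0.7000
θ = arctan(0.7000) = 34.99°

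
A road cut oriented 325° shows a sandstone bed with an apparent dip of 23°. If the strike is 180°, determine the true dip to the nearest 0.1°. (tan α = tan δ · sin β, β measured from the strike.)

36.5°

The section is 35° from the strike.
tan δ = tan α / sin β = tan 23° / sin 35° = 0.4245 / 0.5736 = 0.7400
δ = arctan(0.7400) = 36.50°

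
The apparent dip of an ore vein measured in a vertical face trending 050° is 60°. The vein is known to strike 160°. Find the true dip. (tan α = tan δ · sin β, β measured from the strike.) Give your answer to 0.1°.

β = acute angle between strike 160° and section 050° = 70°.
tan(true dip) = tan 60° / sin 70° = 1.8432
true dip = arctan 1.8432 = 61.52°

61.5°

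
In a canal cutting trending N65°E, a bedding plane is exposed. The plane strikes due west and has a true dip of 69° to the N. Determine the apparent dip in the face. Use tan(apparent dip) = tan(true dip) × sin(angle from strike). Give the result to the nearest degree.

48°

The strike is due west and the section trends N65°E; the acute angle between them is β = 25°.
tan(apparent dip) = tan 69° · sin 25° = 1.1010
apparent dip = arctan 1.1010 = 47.75°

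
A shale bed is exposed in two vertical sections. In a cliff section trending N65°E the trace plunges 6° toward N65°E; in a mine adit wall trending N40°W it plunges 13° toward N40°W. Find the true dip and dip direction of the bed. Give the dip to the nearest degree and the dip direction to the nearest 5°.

true dip 16°, dip direction 355°

Each apparent-dip line lies in the plane. As unit vectors (x east, y north, z up), v₁ plunges 6°→N65°E and v₂ plunges 13°→N40°W.
n = v₁ × v₂ = (-0.017, 0.268, 0.936) (taken with n_z > 0).
Dip δ = arctan(|n_h|/n_z) = arctan(0.269/0.936) = 16.0°.
The horizontal component of n points toward azimuth atan2(n_x, n_y) = 356°, the dip direction.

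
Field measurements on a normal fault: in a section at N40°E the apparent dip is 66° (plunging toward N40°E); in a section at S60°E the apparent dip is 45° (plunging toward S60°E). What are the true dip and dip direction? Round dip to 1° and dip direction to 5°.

true dip 67°, dip direction 055°

Represent each trace as a vector plunging at its apparent dip toward its trend (east-north-up frame): v₁ = (0.261, 0.312, -0.914), v₂ = (0.612, -0.354, -0.707).
n = v₁ × v₂ = (0.543, 0.375, 0.283) (taken with n_z > 0).
Dip δ = arctan(|n_h|/n_z) = arctan(0.660/0.283) = 66.8°.
The horizontal component of n points toward azimuth atan2(n_x, n_y) = 55°, the dip direction.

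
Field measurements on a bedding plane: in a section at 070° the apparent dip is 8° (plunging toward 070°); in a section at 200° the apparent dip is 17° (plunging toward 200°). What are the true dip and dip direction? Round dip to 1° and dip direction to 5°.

true dip 28°, dip direction 145°

The two traces are lines in the plane: v₁ = (sin 70°·cos 8°, cos 70°·cos 8°, −sin 8°), v₂ = (sin 200°·cos 17°, cos 200°·cos 17°, −sin 17°).
n = v₁ × v₂ = (0.224, -0.318, 0.725) (taken with n_z > 0).
Dip δ = arctan(|n_h|/n_z) = arctan(0.389/0.725) = 28.2°.
The horizontal component of n points toward azimuth atan2(n_x, n_y) = 145°, the dip direction.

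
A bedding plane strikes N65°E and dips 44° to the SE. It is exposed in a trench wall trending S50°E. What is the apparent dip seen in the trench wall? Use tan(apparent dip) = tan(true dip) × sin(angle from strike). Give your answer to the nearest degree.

The strike is N65°E and the section trends S50°E; the acute angle between them is β = 65°.
tan(apparent dip) = tan 44° · sin 65° = 0.8752
apparent dip = arctan 0.8752 = 41.19°

41°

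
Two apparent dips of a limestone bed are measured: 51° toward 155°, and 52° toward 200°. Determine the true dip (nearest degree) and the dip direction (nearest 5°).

true dip 54°, dip direction 180°

Each apparent-dip line lies in the plane. As unit vectors (x east, y north, z up), v₁ plunges 51°→155° and v₂ plunges 52°→200°.
The plane normal is n = v₁ × v₂ ∝ (0.000, -0.373, 0.274).
True dip = arccos(n_z / |n|) = arccos(0.5917) = 53.7°.
The horizontal component of n points toward azimuth atan2(n_x, n_y) = 180°, the dip direction.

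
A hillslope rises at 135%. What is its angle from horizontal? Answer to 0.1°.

tan θ = 135/100 = 1.3500
θ = arctan(1.3500) = 53.47°

53.5°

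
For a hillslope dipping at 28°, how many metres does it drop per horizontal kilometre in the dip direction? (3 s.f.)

532 m

drop per km = 1000 × tan 28° = 1000 × 0.5317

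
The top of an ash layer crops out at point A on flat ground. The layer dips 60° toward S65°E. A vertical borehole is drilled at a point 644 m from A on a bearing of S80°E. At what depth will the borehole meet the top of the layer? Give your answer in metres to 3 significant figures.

1080 m

The hole lies 15° from the dip direction, so the down-dip offset is 644 × cos 15° = 622.06 m.
Depth = down-dip offset × tan(dip) = 622.06 × tan 60° = 622.06 × 1.7321
Depth = 1077.43 m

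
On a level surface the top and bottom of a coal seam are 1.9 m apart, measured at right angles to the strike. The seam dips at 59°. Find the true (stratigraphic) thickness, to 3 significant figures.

True thickness t = w · sin(dip) = 1.9 × sin 59°
t = 1.9 × 0.8572 = 1.629 m

1.63 m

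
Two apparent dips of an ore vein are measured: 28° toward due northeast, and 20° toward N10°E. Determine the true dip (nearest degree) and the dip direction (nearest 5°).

Each apparent-dip line lies in the plane. As unit vectors (x east, y north, z up), v₁ plunges 28°→due northeast and v₂ plunges 20°→N10°E.
Cross product v₁ × v₂ gives the pole to the plane: n ∝ (0.221, 0.137, 0.476).
Dip δ = arctan(|n_h|/n_z) = arctan(0.260/0.476) = 28.6°.
The horizontal component of n points toward azimuth atan2(n_x, n_y) = 58°, the dip direction.

true dip 29°, dip direction 060°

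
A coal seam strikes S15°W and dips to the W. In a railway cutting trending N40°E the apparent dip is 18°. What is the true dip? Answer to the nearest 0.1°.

37.6°

The section is 25° from the strike.
tan δ = tan α / sin β = tan 18° / sin 25° = 0.3249 / 0.4226 = 0.7688
δ = arctan(0.7688) = 37.55°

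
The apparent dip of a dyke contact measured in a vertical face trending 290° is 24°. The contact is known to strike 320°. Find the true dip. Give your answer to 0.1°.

The section is 30° from the strike.
tan(true dip) = tan 24° / sin 30° = 0.8905
δ = arctan(0.8905) = 41.68°

41.7°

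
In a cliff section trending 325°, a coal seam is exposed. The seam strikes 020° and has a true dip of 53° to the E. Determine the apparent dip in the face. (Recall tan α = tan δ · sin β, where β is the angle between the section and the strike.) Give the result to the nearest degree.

47°

Angle between strike (020°) and section (325°): β = 55°.
tan(apparent dip) = tan 53° · sin 55° = 1.0871
α = arctan(1.0871) = 47.39°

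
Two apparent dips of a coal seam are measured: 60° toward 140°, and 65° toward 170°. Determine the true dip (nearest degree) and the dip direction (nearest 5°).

true dip 65°, dip direction 175°

Each apparent-dip line lies in the plane. As unit vectors (x east, y north, z up), v₁ plunges 60°→140° and v₂ plunges 65°→170°.
The plane normal is n = v₁ × v₂ ∝ (0.013, -0.228, 0.106).
Dip δ = arctan(|n_h|/n_z) = arctan(0.228/0.106) = 65.1°.
Dip direction = atan2(0.013, -0.228) = 177° (azimuth of n's horizontal projection).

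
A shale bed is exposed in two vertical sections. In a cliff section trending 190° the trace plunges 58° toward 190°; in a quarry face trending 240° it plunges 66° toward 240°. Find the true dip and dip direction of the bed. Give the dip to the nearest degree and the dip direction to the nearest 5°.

true dip 66°, dip direction 235°

Represent each trace as a vector plunging at its apparent dip toward its trend (east-north-up frame): v₁ = (-0.092, -0.522, -0.848), v₂ = (-0.352, -0.203, -0.914).
Cross product v₁ × v₂ gives the pole to the plane: n ∝ (-0.304, -0.215, 0.165).
Dip δ = arctan(|n_h|/n_z) = arctan(0.372/0.165) = 66.1°.
Dip direction = atan2(-0.304, -0.215) = 235° (azimuth of n's horizontal projection).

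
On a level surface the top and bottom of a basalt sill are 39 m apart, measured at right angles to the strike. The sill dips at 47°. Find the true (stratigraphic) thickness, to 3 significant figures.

True thickness t = w · sin(dip) = 39 × sin 47°
t = 39 × 0.7314 = 28.523 m

28.5 m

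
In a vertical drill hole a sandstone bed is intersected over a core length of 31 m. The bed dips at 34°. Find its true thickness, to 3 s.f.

25.7 m

True thickness t = h · cos(dip) = 31 × cos 34°
t = 31 × 0.8290 = 25.700 m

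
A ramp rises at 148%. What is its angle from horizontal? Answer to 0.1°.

56.0°

tan θ = 148/100 = 1.4800
θ = arctan(1.4800) = 55.95°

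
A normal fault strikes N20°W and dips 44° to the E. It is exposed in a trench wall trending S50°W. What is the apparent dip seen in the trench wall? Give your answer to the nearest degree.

The strike is N20°W and the section trends S50°W; the acute angle between them is β = 70°.
tan α = tan 44° × sin 70° = 0.9657 × 0.9397 = 0.9075
α = arctan(0.9075) = 42.22°

42°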